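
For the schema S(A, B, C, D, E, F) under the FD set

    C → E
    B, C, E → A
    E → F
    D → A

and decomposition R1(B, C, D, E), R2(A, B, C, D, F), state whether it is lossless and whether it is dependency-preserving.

lossless but not dependency-preserving

Lossless test: (B, C, D)⁺ = {A, B, C, D, E, F}, which contains all of one fragment — lossless.
Dependency preservation: the restricted closure of {E} across the fragments never reaches {F}, so E → F cannot be enforced without a join — not preserved.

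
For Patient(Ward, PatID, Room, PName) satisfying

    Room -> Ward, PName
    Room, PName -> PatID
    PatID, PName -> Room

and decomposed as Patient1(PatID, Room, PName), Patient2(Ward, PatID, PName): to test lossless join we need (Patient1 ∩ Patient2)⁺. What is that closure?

Ward, PatID, Room, PName

Patient1 ∩ Patient2 = {PatID, PName}.
PatID, PName → Room applies, adding Room
Room → Ward, PName applies, adding Ward
Closure: {Ward, PatID, Room, PName}.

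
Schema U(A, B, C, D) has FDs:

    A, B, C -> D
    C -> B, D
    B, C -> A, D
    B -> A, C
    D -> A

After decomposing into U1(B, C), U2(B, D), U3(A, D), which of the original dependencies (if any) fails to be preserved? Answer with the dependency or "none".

none

A, B, C → D: restricted closure across fragments reaches D.
C → B, D: restricted closure across fragments reaches B, D.
B, C → A, D: restricted closure across fragments reaches A, D.
B → A, C: restricted closure across fragments reaches A, C.
D → A lies within U3.
Every dependency is enforceable on the fragments, so the decomposition is dependency-preserving.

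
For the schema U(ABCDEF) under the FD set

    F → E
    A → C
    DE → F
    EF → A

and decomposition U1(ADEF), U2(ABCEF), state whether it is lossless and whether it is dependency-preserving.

Lossless test: (AEF)⁺ = {ACEF}, which is a superkey of neither fragment — lossy.
Dependency preservation: every FD's attributes lie within a single fragment, so each can be enforced locally — preserved.

lossy but dependency-preserving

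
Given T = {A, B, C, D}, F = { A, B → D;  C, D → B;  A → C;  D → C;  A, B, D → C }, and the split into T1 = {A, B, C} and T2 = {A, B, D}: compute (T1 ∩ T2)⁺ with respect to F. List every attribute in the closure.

T1 ∩ T2 = {A, B}.
A, B → D applies, adding D
A → C applies, adding C
Closure: {A, B, C, D}.

A, B, C, D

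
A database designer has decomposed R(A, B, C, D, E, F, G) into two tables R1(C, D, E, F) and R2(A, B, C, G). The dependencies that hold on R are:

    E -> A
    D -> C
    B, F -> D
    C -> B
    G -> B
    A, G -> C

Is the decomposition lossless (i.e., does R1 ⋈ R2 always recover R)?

Common attributes: R1 ∩ R2 = {C}.
Closure of {C}: C → B applies, adding B. So (C)⁺ = {B, C}.
The closure contains neither all of R1 = {C, D, E, F} nor all of R2 = {A, B, C, G}, so the common attributes are not a superkey of either fragment. The join is lossy.

No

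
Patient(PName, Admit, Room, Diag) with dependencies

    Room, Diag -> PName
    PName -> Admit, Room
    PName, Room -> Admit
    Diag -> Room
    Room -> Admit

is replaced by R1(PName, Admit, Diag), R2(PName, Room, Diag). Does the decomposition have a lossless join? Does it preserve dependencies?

lossless but not dependency-preserving

Lossless test: (PName, Diag)⁺ = {PName, Admit, Room, Diag}, which contains all of one fragment — lossless.
Dependency preservation: the restricted closure of {Room} across the fragments never reaches {Admit}, so Room → Admit cannot be enforced without a join — not preserved.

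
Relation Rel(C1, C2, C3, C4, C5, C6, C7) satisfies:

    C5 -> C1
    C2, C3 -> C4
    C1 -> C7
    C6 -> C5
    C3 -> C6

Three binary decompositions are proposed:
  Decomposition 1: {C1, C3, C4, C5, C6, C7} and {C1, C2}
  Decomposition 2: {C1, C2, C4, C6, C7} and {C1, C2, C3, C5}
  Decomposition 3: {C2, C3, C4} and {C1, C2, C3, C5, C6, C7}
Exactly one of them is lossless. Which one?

Decomposition 1: common = {C1}, closure = {C1, C7} → lossy.
Decomposition 2: common = {C1, C2}, closure = {C1, C2, C7} → lossy.
Decomposition 3: common = {C2, C3}, closure = {C1, C2, C3, C4, C5, C6, C7} → lossless.

Decomposition 3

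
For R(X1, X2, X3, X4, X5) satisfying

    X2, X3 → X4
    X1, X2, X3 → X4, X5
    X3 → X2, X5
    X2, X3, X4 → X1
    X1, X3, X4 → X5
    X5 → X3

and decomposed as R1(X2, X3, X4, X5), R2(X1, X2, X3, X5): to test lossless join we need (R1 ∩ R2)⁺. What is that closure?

R1 ∩ R2 = {X2, X3, X5}.
X2, X3 → X4 applies, adding X4
X2, X3, X4 → X1 applies, adding X1
Closure: {X1, X2, X3, X4, X5}.

X1, X2, X3, X4, X5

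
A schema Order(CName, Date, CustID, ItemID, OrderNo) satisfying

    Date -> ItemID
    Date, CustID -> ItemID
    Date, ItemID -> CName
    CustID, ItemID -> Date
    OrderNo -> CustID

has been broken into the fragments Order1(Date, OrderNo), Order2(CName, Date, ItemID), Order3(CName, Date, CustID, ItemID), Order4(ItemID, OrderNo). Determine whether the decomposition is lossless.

No

Chase test. Columns are CName, Date, CustID, ItemID, OrderNo; row i has aⱼ where attribute j ∈ Orderi, else bᵢⱼ.
Initial tableau (one row per fragment):
  row 1: b11 a2 b13 b14 a5
  row 2: a1 a2 b23 a4 b25
  row 3: a1 a2 a3 a4 b35
  row 4: b41 b42 b43 a4 a5
Rows 1 and 2 agree on Date; apply Date→ItemID and equate their ItemID entries.
Rows 1 and 2 agree on Date, ItemID; apply Date, ItemID→CName and equate their CName entries.
Rows 1 and 4 agree on OrderNo; apply OrderNo→CustID and equate their CustID entries.
Rows 1 and 4 agree on CustID, ItemID; apply CustID, ItemID→Date and equate their Date entries.
Rows 1 and 4 agree on Date, ItemID; apply Date, ItemID→CName and equate their CName entries.
No row becomes fully distinguished — the join is lossy.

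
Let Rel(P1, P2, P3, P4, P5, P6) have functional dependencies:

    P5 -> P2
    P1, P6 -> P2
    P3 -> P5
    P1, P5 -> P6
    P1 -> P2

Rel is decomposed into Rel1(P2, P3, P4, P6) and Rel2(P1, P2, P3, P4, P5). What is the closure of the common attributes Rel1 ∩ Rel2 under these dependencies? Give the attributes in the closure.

Rel1 ∩ Rel2 = {P2, P3, P4}.
P3 → P5 applies, adding P5
Closure: {P2, P3, P4, P5}.

P2, P3, P4, P5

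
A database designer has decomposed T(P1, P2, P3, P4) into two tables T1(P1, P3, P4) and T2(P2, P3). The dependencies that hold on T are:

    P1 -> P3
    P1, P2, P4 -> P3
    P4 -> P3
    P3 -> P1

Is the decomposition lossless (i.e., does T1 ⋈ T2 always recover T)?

No

Common attributes: T1 ∩ T2 = {P3}.
Closure of {P3}: P3 → P1 applies, adding P1. So (P3)⁺ = {P1, P3}.
The closure contains neither all of T1 = {P1, P3, P4} nor all of T2 = {P2, P3}, so the common attributes are not a superkey of either fragment. The join is lossy.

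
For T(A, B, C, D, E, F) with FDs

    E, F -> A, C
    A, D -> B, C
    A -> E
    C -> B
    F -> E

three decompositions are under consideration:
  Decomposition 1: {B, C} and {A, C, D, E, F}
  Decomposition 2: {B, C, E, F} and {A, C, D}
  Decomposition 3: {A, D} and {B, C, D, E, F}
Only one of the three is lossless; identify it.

Decomposition 1: common = {C}, closure = {B, C} → lossless.
Decomposition 2: common = {C}, closure = {B, C} → lossy.
Decomposition 3: common = {D}, closure = {D} → lossy.

Decomposition 1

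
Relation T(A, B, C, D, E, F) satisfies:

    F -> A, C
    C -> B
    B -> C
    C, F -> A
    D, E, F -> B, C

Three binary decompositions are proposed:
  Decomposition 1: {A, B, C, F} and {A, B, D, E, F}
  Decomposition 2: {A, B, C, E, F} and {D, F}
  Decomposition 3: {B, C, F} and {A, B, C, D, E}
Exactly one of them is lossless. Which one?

Decomposition 1: common = {A, B, F}, closure = {A, B, C, F} → lossless.
Decomposition 2: common = {F}, closure = {A, B, C, F} → lossy.
Decomposition 3: common = {B, C}, closure = {B, C} → lossy.

Decomposition 1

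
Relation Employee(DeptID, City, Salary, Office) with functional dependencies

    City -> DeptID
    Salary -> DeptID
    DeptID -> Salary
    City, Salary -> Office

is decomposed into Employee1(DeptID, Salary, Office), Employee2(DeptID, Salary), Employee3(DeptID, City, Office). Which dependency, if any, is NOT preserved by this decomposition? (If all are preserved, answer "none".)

none

City → DeptID lies within Employee3.
Salary → DeptID lies within Employee1.
DeptID → Salary lies within Employee1.
City, Salary → Office: restricted closure across fragments reaches Office.
Every dependency is enforceable on the fragments, so the decomposition is dependency-preserving.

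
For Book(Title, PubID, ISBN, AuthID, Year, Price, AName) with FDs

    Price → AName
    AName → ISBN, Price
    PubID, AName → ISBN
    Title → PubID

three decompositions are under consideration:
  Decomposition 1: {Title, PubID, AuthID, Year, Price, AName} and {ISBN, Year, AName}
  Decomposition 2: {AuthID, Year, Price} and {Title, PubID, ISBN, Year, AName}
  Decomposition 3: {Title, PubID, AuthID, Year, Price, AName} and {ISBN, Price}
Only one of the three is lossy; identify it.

Decomposition 1: common = {Year, AName}, closure = {ISBN, Year, Price, AName} → lossless.
Decomposition 2: common = {Year}, closure = {Year} → lossy.
Decomposition 3: common = {Price}, closure = {ISBN, Price, AName} → lossless.

Decomposition 2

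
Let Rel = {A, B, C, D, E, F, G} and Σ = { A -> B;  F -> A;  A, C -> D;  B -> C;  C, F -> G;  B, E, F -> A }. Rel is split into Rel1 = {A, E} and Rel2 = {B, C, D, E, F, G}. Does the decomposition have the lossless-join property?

Common attributes: Rel1 ∩ Rel2 = {E}.
No dependency enlarges {E}, so (E)⁺ = {E}.
The closure contains neither all of Rel1 = {A, E} nor all of Rel2 = {B, C, D, E, F, G}, so the common attributes are not a superkey of either fragment. The join is lossy.

No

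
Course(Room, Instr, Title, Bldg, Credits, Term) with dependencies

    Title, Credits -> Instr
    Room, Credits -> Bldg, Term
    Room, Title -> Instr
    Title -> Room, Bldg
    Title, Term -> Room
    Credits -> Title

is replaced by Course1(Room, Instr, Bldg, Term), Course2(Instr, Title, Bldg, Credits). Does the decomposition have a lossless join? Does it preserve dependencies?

lossy and not dependency-preserving

Lossless test: (Instr, Bldg)⁺ = {Instr, Bldg}, which is a superkey of neither fragment — lossy.
Dependency preservation: the restricted closure of {Room, Credits} across the fragments never reaches {Bldg, Term}, so Room, Credits → Bldg, Term cannot be enforced without a join — not preserved.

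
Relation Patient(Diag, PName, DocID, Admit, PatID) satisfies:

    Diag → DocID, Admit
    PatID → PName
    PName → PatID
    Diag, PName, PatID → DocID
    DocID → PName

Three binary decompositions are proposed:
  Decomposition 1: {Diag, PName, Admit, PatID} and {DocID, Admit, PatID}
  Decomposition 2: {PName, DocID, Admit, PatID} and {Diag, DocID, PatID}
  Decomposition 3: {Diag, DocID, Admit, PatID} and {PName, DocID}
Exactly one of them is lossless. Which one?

Decomposition 3

Decomposition 1: common = {Admit, PatID}, closure = {PName, Admit, PatID} → lossy.
Decomposition 2: common = {DocID, PatID}, closure = {PName, DocID, PatID} → lossy.
Decomposition 3: common = {DocID}, closure = {PName, DocID, PatID} → lossless.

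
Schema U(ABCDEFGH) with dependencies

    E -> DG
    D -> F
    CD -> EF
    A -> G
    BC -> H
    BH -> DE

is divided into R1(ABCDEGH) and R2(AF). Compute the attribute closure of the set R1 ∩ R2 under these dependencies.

R1 ∩ R2 = {A}.
A → G applies, adding G
Closure: {AG}.

AG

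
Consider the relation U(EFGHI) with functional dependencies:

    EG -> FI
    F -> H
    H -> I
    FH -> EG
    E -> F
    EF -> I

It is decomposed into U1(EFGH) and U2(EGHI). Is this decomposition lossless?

Yes

Common attributes: U1 ∩ U2 = {EGH}.
Closure of {EGH}: EG → FI applies, adding FI. So (EGH)⁺ = {EFGHI}.
This closure contains every attribute of U1, so U1 ∩ U2 → U1. The join is lossless.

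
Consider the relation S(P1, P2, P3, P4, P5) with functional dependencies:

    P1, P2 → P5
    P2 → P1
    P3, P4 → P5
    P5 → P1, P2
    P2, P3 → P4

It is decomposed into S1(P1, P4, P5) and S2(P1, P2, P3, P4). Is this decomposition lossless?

Common attributes: S1 ∩ S2 = {P1, P4}.
No dependency enlarges {P1, P4}, so (P1, P4)⁺ = {P1, P4}.
The closure contains neither all of S1 = {P1, P4, P5} nor all of S2 = {P1, P2, P3, P4}, so the common attributes are not a superkey of either fragment. The join is lossy.

No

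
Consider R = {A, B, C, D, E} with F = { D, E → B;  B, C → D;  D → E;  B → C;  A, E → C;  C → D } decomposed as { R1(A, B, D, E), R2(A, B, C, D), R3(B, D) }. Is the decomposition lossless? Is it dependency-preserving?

Lossless test (chase): Rows 1 and 2 agree on D; apply D→E and equate their E entries. Rows 1 and 3 agree on D; apply D→E and equate their E entries. Rows 1 and 2 agree on B; apply B→C and equate their C entries. Rows 1 and 3 agree on B; apply B→C and equate their C entries. Row 1 is now all distinguished symbols — the join is lossless.
Dependency preservation: A, E → C is not contained in any single fragment, but the restricted closure of its left-hand side across the fragments still reaches the right-hand side; the remaining FDs each lie inside some fragment. All dependencies are preserved.

lossless and dependency-preserving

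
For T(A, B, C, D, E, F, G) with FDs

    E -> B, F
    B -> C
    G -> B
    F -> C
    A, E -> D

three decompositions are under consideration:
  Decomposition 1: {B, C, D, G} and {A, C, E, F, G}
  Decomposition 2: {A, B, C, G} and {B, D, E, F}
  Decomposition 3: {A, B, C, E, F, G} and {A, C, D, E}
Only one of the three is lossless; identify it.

Decomposition 1: common = {C, G}, closure = {B, C, G} → lossy.
Decomposition 2: common = {B}, closure = {B, C} → lossy.
Decomposition 3: common = {A, C, E}, closure = {A, B, C, D, E, F} → lossless.

Decomposition 3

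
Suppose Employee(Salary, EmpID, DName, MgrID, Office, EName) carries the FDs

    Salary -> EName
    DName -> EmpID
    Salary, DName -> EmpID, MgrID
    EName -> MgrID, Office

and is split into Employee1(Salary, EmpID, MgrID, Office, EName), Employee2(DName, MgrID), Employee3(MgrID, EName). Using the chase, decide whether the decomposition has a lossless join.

No

Chase test. Columns are Salary, EmpID, DName, MgrID, Office, EName; row i has aⱼ where attribute j ∈ Employeei, else bᵢⱼ.
Initial tableau (one row per fragment):
  row 1: a1 a2 b13 a4 a5 a6
  row 2: b21 b22 a3 a4 b25 b26
  row 3: b31 b32 b33 a4 b35 a6
Rows 1 and 3 agree on EName; apply EName→MgrID, Office and equate their MgrID, Office entries.
No row becomes fully distinguished — the join is lossy.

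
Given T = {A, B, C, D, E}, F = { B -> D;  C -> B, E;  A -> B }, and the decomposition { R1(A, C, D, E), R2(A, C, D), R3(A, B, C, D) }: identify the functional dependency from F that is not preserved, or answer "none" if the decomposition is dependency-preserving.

none

B → D lies within R3.
C → B, E: restricted closure across fragments reaches B, E.
A → B lies within R3.
Every dependency is enforceable on the fragments, so the decomposition is dependency-preserving.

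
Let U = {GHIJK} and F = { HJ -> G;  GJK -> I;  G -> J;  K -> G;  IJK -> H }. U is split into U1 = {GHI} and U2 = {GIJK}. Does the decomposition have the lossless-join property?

No

Common attributes: U1 ∩ U2 = {GI}.
Closure of {GI}: G → J applies, adding J. So (GI)⁺ = {GIJ}.
The closure contains neither all of U1 = {GHI} nor all of U2 = {GIJK}, so the common attributes are not a superkey of either fragment. The join is lossy.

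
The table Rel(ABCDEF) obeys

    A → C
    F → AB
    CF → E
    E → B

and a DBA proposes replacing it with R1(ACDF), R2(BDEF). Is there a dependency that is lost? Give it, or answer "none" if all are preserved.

A → C lies within R1.
F → AB: restricted closure across fragments reaches AB.
CF → E: restricted closure across fragments reaches E.
E → B lies within R2.
Every dependency is enforceable on the fragments, so the decomposition is dependency-preserving.

none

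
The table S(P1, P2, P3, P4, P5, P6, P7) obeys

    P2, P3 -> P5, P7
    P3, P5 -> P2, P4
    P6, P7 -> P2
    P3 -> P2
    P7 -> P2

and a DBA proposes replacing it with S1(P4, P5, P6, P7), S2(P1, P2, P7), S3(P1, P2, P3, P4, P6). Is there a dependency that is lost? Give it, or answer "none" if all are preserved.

P2, P3 -> P5, P7

Check P2, P3 → P5, P7: no single fragment contains all of {P2, P3, P5, P7}, and the restricted closure of {P2, P3} across the fragments never reaches {P5, P7}.
P3, P5 → P2, P4 is preserved.
P6, P7 → P2 is preserved.
P3 → P2 is preserved.
P7 → P2 is preserved.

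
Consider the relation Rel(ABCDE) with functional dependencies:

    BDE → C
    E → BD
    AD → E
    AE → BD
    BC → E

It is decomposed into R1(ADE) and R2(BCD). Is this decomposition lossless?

No

Common attributes: R1 ∩ R2 = {D}.
No dependency enlarges {D}, so (D)⁺ = {D}.
The closure contains neither all of R1 = {ADE} nor all of R2 = {BCD}, so the common attributes are not a superkey of either fragment. The join is lossy.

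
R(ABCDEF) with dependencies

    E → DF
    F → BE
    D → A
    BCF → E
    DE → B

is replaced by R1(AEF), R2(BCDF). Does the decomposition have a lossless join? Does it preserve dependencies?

lossless but not dependency-preserving

Lossless test: (F)⁺ = {ABDEF}, which contains all of one fragment — lossless.
Dependency preservation: the restricted closure of {D} across the fragments never reaches {A}, so D → A cannot be enforced without a join — not preserved.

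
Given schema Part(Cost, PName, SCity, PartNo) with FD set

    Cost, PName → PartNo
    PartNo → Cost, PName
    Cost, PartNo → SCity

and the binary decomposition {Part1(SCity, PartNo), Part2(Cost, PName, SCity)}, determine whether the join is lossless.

No

Common attributes: Part1 ∩ Part2 = {SCity}.
No dependency enlarges {SCity}, so (SCity)⁺ = {SCity}.
The closure contains neither all of Part1 = {SCity, PartNo} nor all of Part2 = {Cost, PName, SCity}, so the common attributes are not a superkey of either fragment. The join is lossy.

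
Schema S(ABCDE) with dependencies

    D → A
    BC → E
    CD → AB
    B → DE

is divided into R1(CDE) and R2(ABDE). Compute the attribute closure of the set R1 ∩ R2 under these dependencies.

ADE

R1 ∩ R2 = {DE}.
D → A applies, adding A
Closure: {ADE}.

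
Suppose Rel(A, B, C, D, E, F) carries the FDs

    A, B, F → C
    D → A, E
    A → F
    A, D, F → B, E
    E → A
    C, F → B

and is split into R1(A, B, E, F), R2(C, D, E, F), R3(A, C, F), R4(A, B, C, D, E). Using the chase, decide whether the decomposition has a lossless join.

Chase test. Columns are A, B, C, D, E, F; row i has aⱼ where attribute j ∈ Ri, else bᵢⱼ.
Initial tableau (one row per fragment):
  row 1: a1 a2 b13 b14 a5 a6
  row 2: b21 b22 a3 a4 a5 a6
  row 3: a1 b32 a3 b34 b35 a6
  row 4: a1 a2 a3 a4 a5 b46
Rows 2 and 4 agree on D; apply D→A, E and equate their A, E entries.
Rows 1 and 4 agree on A; apply A→F and equate their F entries.
Rows 2 and 4 agree on A, D, F; apply A, D, F→B, E and equate their B, E entries.
Rows 2 and 3 agree on C, F; apply C, F→B and equate their B entries.
Rows 1 and 2 agree on A, B, F; apply A, B, F→C and equate their C entries.
Row 2 is now all distinguished symbols — the join is lossless.

Yes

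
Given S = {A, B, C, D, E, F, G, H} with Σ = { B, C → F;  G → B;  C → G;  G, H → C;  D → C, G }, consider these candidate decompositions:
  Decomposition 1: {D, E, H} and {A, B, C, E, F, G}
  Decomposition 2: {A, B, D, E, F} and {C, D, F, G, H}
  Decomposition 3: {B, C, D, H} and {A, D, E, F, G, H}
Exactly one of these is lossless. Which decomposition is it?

Decomposition 1: common = {E}, closure = {E} → lossy.
Decomposition 2: common = {D, F}, closure = {B, C, D, F, G} → lossy.
Decomposition 3: common = {D, H}, closure = {B, C, D, F, G, H} → lossless.

Decomposition 3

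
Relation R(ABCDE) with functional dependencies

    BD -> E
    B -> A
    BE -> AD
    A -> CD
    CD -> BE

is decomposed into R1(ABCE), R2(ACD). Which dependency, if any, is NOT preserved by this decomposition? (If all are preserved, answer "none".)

none

BD → E: restricted closure across fragments reaches E.
B → A lies within R1.
BE → AD: restricted closure across fragments reaches AD.
A → CD lies within R2.
CD → BE: restricted closure across fragments reaches BE.
Every dependency is enforceable on the fragments, so the decomposition is dependency-preserving.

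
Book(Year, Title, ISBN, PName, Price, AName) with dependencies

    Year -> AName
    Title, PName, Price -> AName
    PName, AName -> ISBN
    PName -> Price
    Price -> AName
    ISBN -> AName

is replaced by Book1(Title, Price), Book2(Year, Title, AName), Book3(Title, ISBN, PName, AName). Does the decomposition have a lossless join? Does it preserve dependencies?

Lossless test (chase): applying each FD to every pair of rows produces no changes in the tableau, so no row becomes fully distinguished — the join is lossy.
Dependency preservation: the restricted closure of {PName} across the fragments never reaches {Price}, so PName → Price cannot be enforced without a join — not preserved.

lossy and not dependency-preserving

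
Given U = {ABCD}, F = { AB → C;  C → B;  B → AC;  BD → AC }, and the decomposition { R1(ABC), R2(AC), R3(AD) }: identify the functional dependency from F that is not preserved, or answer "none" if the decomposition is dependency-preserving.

none

AB → C lies within R1.
C → B lies within R1.
B → AC lies within R1.
BD → AC: restricted closure across fragments reaches AC.
Every dependency is enforceable on the fragments, so the decomposition is dependency-preserving.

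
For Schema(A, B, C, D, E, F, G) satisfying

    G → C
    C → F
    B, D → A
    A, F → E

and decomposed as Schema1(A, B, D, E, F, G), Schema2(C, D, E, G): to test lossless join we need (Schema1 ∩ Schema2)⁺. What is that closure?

C, D, E, F, G

Schema1 ∩ Schema2 = {D, E, G}.
G → C applies, adding C
C → F applies, adding F
Closure: {C, D, E, F, G}.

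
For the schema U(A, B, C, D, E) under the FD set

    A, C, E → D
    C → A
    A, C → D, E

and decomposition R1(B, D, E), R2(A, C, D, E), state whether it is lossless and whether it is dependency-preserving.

Lossless test: (D, E)⁺ = {D, E}, which is a superkey of neither fragment — lossy.
Dependency preservation: every FD's attributes lie within a single fragment, so each can be enforced locally — preserved.

lossy but dependency-preserving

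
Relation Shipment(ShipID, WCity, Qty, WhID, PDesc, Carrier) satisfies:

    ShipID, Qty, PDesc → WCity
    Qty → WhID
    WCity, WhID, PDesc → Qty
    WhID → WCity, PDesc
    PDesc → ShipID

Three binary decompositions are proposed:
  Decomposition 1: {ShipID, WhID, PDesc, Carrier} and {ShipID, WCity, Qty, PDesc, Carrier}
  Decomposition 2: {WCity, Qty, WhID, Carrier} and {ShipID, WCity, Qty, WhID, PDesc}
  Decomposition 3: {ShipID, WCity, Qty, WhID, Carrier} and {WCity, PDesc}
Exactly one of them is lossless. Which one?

Decomposition 2

Decomposition 1: common = {ShipID, PDesc, Carrier}, closure = {ShipID, PDesc, Carrier} → lossy.
Decomposition 2: common = {WCity, Qty, WhID}, closure = {ShipID, WCity, Qty, WhID, PDesc} → lossless.
Decomposition 3: common = {WCity}, closure = {WCity} → lossy.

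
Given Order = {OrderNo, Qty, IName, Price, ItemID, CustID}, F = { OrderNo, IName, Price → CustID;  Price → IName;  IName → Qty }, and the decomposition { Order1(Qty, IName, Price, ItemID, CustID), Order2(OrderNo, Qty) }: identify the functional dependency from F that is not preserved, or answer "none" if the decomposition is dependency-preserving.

Check OrderNo, IName, Price → CustID: no single fragment contains all of {OrderNo, IName, Price, CustID}, and the restricted closure of {OrderNo, IName, Price} across the fragments never reaches {CustID}.
Price → IName is preserved.
IName → Qty is preserved.

OrderNo, IName, Price → CustID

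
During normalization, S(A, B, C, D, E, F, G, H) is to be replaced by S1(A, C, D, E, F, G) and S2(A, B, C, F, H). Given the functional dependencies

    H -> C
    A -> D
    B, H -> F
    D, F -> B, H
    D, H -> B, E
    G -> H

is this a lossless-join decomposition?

Yes

Common attributes: S1 ∩ S2 = {A, C, F}.
Closure of {A, C, F}: A → D applies, adding D; D, F → B, H applies, adding B, H; D, H → B, E applies, adding E. So (A, C, F)⁺ = {A, B, C, D, E, F, H}.
This closure contains every attribute of S2, so S1 ∩ S2 → S2. The join is lossless.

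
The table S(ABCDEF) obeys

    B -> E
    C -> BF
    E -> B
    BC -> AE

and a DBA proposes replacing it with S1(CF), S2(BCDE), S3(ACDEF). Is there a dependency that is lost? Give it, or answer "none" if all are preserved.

B → E lies within S2.
C → BF: restricted closure across fragments reaches BF.
E → B lies within S2.
BC → AE: restricted closure across fragments reaches AE.
Every dependency is enforceable on the fragments, so the decomposition is dependency-preserving.

none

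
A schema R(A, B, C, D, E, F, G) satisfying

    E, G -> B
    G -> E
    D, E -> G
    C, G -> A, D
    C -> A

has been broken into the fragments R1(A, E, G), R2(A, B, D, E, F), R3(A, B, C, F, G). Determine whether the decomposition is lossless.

No

Chase test. Columns are A, B, C, D, E, F, G; row i has aⱼ where attribute j ∈ Ri, else bᵢⱼ.
Initial tableau (one row per fragment):
  row 1: a1 b12 b13 b14 a5 b16 a7
  row 2: a1 a2 b23 a4 a5 a6 b27
  row 3: a1 a2 a3 b34 b35 a6 a7
Rows 1 and 3 agree on G; apply G→E and equate their E entries.
Rows 1 and 3 agree on E, G; apply E, G→B and equate their B entries.
No row becomes fully distinguished — the join is lossy.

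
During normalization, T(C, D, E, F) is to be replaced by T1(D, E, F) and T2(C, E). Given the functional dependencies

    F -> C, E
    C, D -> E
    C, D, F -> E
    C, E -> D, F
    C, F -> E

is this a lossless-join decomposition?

Common attributes: T1 ∩ T2 = {E}.
No dependency enlarges {E}, so (E)⁺ = {E}.
The closure contains neither all of T1 = {D, E, F} nor all of T2 = {C, E}, so the common attributes are not a superkey of either fragment. The join is lossy.

No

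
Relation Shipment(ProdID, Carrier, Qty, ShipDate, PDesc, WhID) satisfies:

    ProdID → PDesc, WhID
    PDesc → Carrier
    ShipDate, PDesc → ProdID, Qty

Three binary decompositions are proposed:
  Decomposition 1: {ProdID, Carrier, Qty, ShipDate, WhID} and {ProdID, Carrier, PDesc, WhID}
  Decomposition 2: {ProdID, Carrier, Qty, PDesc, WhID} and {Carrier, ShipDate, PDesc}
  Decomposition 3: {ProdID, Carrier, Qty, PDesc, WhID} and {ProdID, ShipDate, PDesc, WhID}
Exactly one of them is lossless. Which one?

Decomposition 1

Decomposition 1: common = {ProdID, Carrier, WhID}, closure = {ProdID, Carrier, PDesc, WhID} → lossless.
Decomposition 2: common = {Carrier, PDesc}, closure = {Carrier, PDesc} → lossy.
Decomposition 3: common = {ProdID, PDesc, WhID}, closure = {ProdID, Carrier, PDesc, WhID} → lossy.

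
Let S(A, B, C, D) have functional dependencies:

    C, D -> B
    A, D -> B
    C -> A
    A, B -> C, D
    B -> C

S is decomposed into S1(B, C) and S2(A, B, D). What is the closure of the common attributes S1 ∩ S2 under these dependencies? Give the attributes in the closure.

S1 ∩ S2 = {B}.
B → C applies, adding C
C → A applies, adding A
A, B → C, D applies, adding D
Closure: {A, B, C, D}.

A, B, C, D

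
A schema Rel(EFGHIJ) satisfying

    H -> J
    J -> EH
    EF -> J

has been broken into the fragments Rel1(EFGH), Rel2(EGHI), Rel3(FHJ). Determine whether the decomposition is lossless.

No

Chase test. Columns are EFGHIJ; row i has aⱼ where attribute j ∈ Reli, else bᵢⱼ.
Initial tableau (one row per fragment):
  row 1: a1 a2 a3 a4 b15 b16
  row 2: a1 b22 a3 a4 a5 b26
  row 3: b31 a2 b33 a4 b35 a6
Rows 1 and 2 agree on H; apply H→J and equate their J entries.
Rows 1 and 3 agree on H; apply H→J and equate their J entries.
Rows 1 and 3 agree on J; apply J→EH and equate their EH entries.
No row becomes fully distinguished — the join is lossy.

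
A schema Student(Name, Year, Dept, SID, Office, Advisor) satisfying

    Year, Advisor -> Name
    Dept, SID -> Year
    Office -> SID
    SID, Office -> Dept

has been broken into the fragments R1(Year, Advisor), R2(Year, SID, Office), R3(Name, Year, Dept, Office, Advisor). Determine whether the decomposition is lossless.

Yes

Chase test. Columns are Name, Year, Dept, SID, Office, Advisor; row i has aⱼ where attribute j ∈ Ri, else bᵢⱼ.
Initial tableau (one row per fragment):
  row 1: b11 a2 b13 b14 b15 a6
  row 2: b21 a2 b23 a4 a5 b26
  row 3: a1 a2 a3 b34 a5 a6
Rows 1 and 3 agree on Year, Advisor; apply Year, Advisor→Name and equate their Name entries.
Rows 2 and 3 agree on Office; apply Office→SID and equate their SID entries.
Rows 2 and 3 agree on SID, Office; apply SID, Office→Dept and equate their Dept entries.
Row 3 is now all distinguished symbols — the join is lossless.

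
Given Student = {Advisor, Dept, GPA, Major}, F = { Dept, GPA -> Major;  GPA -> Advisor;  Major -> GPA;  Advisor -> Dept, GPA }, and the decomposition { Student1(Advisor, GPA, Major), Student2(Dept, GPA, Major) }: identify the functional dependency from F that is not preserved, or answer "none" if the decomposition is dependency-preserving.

Dept, GPA → Major lies within Student2.
GPA → Advisor lies within Student1.
Major → GPA lies within Student1.
Advisor → Dept, GPA: restricted closure across fragments reaches Dept, GPA.
Every dependency is enforceable on the fragments, so the decomposition is dependency-preserving.

none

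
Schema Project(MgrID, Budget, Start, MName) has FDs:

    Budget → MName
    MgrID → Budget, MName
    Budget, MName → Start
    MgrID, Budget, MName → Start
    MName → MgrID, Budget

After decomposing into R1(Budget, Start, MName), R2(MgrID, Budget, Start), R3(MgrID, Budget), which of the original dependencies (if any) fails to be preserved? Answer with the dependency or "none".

Budget → MName lies within R1.
MgrID → Budget, MName: restricted closure across fragments reaches Budget, MName.
Budget, MName → Start lies within R1.
MgrID, Budget, MName → Start: restricted closure across fragments reaches Start.
MName → MgrID, Budget: restricted closure across fragments reaches MgrID, Budget.
Every dependency is enforceable on the fragments, so the decomposition is dependency-preserving.

none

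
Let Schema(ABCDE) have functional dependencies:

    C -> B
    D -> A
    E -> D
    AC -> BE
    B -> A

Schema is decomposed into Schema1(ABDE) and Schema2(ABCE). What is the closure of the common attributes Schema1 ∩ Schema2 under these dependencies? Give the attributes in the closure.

Schema1 ∩ Schema2 = {ABE}.
E → D applies, adding D
Closure: {ABDE}.

ABDE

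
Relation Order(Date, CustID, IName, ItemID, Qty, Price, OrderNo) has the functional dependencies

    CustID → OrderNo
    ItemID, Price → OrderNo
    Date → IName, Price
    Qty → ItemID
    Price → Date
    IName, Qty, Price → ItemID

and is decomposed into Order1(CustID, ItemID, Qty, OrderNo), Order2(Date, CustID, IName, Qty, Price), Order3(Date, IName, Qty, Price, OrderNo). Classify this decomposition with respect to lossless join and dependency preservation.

Lossless test (chase): Rows 1 and 2 agree on CustID; apply CustID→OrderNo and equate their OrderNo entries. Rows 1 and 2 agree on Qty; apply Qty→ItemID and equate their ItemID entries. Rows 1 and 3 agree on Qty; apply Qty→ItemID and equate their ItemID entries. Row 2 is now all distinguished symbols — the join is lossless.
Dependency preservation: the restricted closure of {ItemID, Price} across the fragments never reaches {OrderNo}, so ItemID, Price → OrderNo cannot be enforced without a join — not preserved.

lossless but not dependency-preserving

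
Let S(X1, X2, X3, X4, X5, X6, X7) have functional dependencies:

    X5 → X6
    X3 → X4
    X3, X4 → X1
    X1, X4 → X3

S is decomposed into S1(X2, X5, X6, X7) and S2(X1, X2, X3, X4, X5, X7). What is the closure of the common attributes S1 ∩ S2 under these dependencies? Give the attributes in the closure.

S1 ∩ S2 = {X2, X5, X7}.
X5 → X6 applies, adding X6
Closure: {X2, X5, X6, X7}.

X2, X5, X6, X7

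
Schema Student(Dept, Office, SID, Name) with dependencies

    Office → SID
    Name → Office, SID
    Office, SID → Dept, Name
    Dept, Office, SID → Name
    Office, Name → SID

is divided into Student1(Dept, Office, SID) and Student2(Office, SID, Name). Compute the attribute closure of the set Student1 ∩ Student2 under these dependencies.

Dept, Office, SID, Name

Student1 ∩ Student2 = {Office, SID}.
Office, SID → Dept, Name applies, adding Dept, Name
Closure: {Dept, Office, SID, Name}.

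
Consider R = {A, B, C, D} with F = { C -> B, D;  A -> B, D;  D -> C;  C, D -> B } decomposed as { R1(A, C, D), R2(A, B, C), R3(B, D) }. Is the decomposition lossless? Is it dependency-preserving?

Lossless test (chase): Rows 1 and 2 agree on C; apply C→B, D and equate their B, D entries. Rows 1 and 3 agree on D; apply D→C and equate their C entries. Row 1 is now all distinguished symbols — the join is lossless.
Dependency preservation: C → B, D; A → B, D; C, D → B are not contained in any single fragment, but the restricted closure of each left-hand side across the fragments still reaches the right-hand side; the remaining FDs each lie inside some fragment. All dependencies are preserved.

lossless and dependency-preserving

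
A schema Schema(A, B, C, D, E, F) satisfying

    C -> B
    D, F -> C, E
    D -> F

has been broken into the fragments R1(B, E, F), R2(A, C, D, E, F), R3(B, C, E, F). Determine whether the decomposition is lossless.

Yes

Chase test. Columns are A, B, C, D, E, F; row i has aⱼ where attribute j ∈ Ri, else bᵢⱼ.
Initial tableau (one row per fragment):
  row 1: b11 a2 b13 b14 a5 a6
  row 2: a1 b22 a3 a4 a5 a6
  row 3: b31 a2 a3 b34 a5 a6
Rows 2 and 3 agree on C; apply C→B and equate their B entries.
Row 2 is now all distinguished symbols — the join is lossless.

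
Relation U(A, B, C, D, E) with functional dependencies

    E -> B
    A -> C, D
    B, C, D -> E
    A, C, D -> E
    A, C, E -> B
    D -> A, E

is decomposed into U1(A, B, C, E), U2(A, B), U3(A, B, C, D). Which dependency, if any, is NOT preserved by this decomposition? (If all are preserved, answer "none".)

E → B lies within U1.
A → C, D lies within U3.
B, C, D → E: restricted closure across fragments reaches E.
A, C, D → E: restricted closure across fragments reaches E.
A, C, E → B lies within U1.
D → A, E: restricted closure across fragments reaches A, E.
Every dependency is enforceable on the fragments, so the decomposition is dependency-preserving.

none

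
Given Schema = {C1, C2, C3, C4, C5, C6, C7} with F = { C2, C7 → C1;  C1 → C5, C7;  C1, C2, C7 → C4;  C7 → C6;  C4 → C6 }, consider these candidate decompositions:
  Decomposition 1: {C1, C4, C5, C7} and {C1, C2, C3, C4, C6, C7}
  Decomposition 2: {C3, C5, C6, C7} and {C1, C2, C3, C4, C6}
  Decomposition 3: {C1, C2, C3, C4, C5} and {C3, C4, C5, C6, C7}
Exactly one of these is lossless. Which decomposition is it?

Decomposition 1

Decomposition 1: common = {C1, C4, C7}, closure = {C1, C4, C5, C6, C7} → lossless.
Decomposition 2: common = {C3, C6}, closure = {C3, C6} → lossy.
Decomposition 3: common = {C3, C4, C5}, closure = {C3, C4, C5, C6} → lossy.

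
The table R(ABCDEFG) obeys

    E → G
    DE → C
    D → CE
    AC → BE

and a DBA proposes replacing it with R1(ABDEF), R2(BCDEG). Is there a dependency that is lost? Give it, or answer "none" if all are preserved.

Check AC → BE: no single fragment contains all of {ABCE}, and the restricted closure of {AC} across the fragments never reaches {BE}.
E → G is preserved.
DE → C is preserved.
D → CE is preserved.

AC → BE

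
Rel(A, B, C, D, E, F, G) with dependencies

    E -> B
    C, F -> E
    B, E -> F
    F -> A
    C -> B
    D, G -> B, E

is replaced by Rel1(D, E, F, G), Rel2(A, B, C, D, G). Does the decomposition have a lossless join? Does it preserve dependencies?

Lossless test: (D, G)⁺ = {A, B, D, E, F, G}, which contains all of one fragment — lossless.
Dependency preservation: the restricted closure of {E} across the fragments never reaches {B}, so E → B cannot be enforced without a join — not preserved.

lossless but not dependency-preserving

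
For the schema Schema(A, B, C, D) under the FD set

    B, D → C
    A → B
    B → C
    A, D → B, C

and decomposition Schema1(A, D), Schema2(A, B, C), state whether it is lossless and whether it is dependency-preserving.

lossless and dependency-preserving

Lossless test: (A)⁺ = {A, B, C}, which contains all of one fragment — lossless.
Dependency preservation: B, D → C; A, D → B, C are not contained in any single fragment, but the restricted closure of each left-hand side across the fragments still reaches the right-hand side; the remaining FDs each lie inside some fragment. All dependencies are preserved.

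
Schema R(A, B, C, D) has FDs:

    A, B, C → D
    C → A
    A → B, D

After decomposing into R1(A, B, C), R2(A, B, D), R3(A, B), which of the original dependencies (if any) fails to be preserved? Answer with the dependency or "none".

none

A, B, C → D: restricted closure across fragments reaches D.
C → A lies within R1.
A → B, D lies within R2.
Every dependency is enforceable on the fragments, so the decomposition is dependency-preserving.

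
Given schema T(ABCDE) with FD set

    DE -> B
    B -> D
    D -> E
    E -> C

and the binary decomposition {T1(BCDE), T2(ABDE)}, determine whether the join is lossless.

Common attributes: T1 ∩ T2 = {BDE}.
Closure of {BDE}: E → C applies, adding C. So (BDE)⁺ = {BCDE}.
This closure contains every attribute of T1, so T1 ∩ T2 → T1. The join is lossless.

Yes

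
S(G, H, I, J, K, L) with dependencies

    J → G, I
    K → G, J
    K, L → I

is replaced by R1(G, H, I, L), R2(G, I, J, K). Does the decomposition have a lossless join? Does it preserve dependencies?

lossy but dependency-preserving

Lossless test: (G, I)⁺ = {G, I}, which is a superkey of neither fragment — lossy.
Dependency preservation: K, L → I is not contained in any single fragment, but the restricted closure of its left-hand side across the fragments still reaches the right-hand side; the remaining FDs each lie inside some fragment. All dependencies are preserved.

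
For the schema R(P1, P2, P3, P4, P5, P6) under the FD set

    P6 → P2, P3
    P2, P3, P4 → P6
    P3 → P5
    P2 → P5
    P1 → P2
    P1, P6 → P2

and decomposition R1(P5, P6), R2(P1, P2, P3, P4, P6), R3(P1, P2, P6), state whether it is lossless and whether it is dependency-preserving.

lossless but not dependency-preserving

Lossless test (chase): Rows 1 and 2 agree on P6; apply P6→P2, P3 and equate their P2, P3 entries. Rows 1 and 3 agree on P6; apply P6→P2, P3 and equate their P2, P3 entries. Rows 1 and 2 agree on P3; apply P3→P5 and equate their P5 entries. Rows 1 and 3 agree on P3; apply P3→P5 and equate their P5 entries. Row 2 is now all distinguished symbols — the join is lossless.
Dependency preservation: the restricted closure of {P3} across the fragments never reaches {P5}, so P3 → P5 cannot be enforced without a join — not preserved.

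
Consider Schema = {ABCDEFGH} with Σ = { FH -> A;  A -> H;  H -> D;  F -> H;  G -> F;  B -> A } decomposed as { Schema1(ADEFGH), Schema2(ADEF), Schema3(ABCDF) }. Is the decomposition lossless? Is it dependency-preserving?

lossy but dependency-preserving

Lossless test (chase): Rows 1 and 2 agree on A; apply A→H and equate their H entries. Rows 1 and 3 agree on A; apply A→H and equate their H entries. No row becomes fully distinguished — the join is lossy.
Dependency preservation: every FD's attributes lie within a single fragment, so each can be enforced locally — preserved.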